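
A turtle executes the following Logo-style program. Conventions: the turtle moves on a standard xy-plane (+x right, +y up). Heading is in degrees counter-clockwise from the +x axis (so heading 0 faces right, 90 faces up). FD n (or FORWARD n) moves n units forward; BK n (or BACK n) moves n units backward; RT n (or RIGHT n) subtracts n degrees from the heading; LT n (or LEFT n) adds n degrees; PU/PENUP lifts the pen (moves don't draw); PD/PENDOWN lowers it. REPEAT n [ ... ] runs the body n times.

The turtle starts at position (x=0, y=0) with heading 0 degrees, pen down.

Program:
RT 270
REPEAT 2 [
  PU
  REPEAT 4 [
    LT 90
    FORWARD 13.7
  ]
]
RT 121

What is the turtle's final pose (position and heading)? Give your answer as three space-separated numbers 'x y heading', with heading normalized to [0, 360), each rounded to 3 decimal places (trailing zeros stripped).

Answer: 0 0 329

Derivation:
Executing turtle program step by step:
Start: pos=(0,0), heading=0, pen down
RT 270: heading 0 -> 90
REPEAT 2 [
  -- iteration 1/2 --
  PU: pen up
  REPEAT 4 [
    -- iteration 1/4 --
    LT 90: heading 90 -> 180
    FD 13.7: (0,0) -> (-13.7,0) [heading=180, move]
    -- iteration 2/4 --
    LT 90: heading 180 -> 270
    FD 13.7: (-13.7,0) -> (-13.7,-13.7) [heading=270, move]
    -- iteration 3/4 --
    LT 90: heading 270 -> 0
    FD 13.7: (-13.7,-13.7) -> (0,-13.7) [heading=0, move]
    -- iteration 4/4 --
    LT 90: heading 0 -> 90
    FD 13.7: (0,-13.7) -> (0,0) [heading=90, move]
  ]
  -- iteration 2/2 --
  PU: pen up
  REPEAT 4 [
    -- iteration 1/4 --
    LT 90: heading 90 -> 180
    FD 13.7: (0,0) -> (-13.7,0) [heading=180, move]
    -- iteration 2/4 --
    LT 90: heading 180 -> 270
    FD 13.7: (-13.7,0) -> (-13.7,-13.7) [heading=270, move]
    -- iteration 3/4 --
    LT 90: heading 270 -> 0
    FD 13.7: (-13.7,-13.7) -> (0,-13.7) [heading=0, move]
    -- iteration 4/4 --
    LT 90: heading 0 -> 90
    FD 13.7: (0,-13.7) -> (0,0) [heading=90, move]
  ]
]
RT 121: heading 90 -> 329
Final: pos=(0,0), heading=329, 0 segment(s) drawn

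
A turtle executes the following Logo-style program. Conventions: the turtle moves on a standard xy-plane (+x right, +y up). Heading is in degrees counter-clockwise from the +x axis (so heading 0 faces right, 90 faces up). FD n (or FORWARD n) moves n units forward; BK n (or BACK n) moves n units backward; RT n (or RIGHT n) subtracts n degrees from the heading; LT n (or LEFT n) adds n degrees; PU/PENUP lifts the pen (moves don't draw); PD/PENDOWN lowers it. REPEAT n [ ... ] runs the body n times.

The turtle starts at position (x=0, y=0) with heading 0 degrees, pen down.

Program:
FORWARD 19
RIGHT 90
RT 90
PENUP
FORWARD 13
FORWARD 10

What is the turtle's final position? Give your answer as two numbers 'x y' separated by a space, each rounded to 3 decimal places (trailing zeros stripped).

Executing turtle program step by step:
Start: pos=(0,0), heading=0, pen down
FD 19: (0,0) -> (19,0) [heading=0, draw]
RT 90: heading 0 -> 270
RT 90: heading 270 -> 180
PU: pen up
FD 13: (19,0) -> (6,0) [heading=180, move]
FD 10: (6,0) -> (-4,0) [heading=180, move]
Final: pos=(-4,0), heading=180, 1 segment(s) drawn

Answer: -4 0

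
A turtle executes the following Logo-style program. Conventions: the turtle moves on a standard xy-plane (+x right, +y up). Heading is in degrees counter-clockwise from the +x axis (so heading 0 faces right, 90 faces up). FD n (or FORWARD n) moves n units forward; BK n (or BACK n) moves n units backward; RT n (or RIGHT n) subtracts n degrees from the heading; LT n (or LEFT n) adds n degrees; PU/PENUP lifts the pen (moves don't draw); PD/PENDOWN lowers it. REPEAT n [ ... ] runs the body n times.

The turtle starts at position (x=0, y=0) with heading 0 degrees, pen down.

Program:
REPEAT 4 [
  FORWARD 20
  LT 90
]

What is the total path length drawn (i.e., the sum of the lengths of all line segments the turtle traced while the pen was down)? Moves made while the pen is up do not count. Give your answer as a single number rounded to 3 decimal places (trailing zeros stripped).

Answer: 80

Derivation:
Executing turtle program step by step:
Start: pos=(0,0), heading=0, pen down
REPEAT 4 [
  -- iteration 1/4 --
  FD 20: (0,0) -> (20,0) [heading=0, draw]
  LT 90: heading 0 -> 90
  -- iteration 2/4 --
  FD 20: (20,0) -> (20,20) [heading=90, draw]
  LT 90: heading 90 -> 180
  -- iteration 3/4 --
  FD 20: (20,20) -> (0,20) [heading=180, draw]
  LT 90: heading 180 -> 270
  -- iteration 4/4 --
  FD 20: (0,20) -> (0,0) [heading=270, draw]
  LT 90: heading 270 -> 0
]
Final: pos=(0,0), heading=0, 4 segment(s) drawn

Segment lengths:
  seg 1: (0,0) -> (20,0), length = 20
  seg 2: (20,0) -> (20,20), length = 20
  seg 3: (20,20) -> (0,20), length = 20
  seg 4: (0,20) -> (0,0), length = 20
Total = 80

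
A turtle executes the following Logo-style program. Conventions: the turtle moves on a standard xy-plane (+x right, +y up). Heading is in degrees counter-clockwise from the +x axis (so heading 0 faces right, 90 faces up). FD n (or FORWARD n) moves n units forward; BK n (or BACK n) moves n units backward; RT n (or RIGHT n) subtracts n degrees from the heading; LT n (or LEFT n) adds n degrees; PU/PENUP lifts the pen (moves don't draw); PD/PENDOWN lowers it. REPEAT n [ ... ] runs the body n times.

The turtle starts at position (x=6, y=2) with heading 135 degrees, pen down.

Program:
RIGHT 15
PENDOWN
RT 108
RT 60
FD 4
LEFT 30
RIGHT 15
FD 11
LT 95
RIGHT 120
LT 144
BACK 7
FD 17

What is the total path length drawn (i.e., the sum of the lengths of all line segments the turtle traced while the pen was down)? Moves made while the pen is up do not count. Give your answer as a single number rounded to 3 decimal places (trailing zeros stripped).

Answer: 39

Derivation:
Executing turtle program step by step:
Start: pos=(6,2), heading=135, pen down
RT 15: heading 135 -> 120
PD: pen down
RT 108: heading 120 -> 12
RT 60: heading 12 -> 312
FD 4: (6,2) -> (8.677,-0.973) [heading=312, draw]
LT 30: heading 312 -> 342
RT 15: heading 342 -> 327
FD 11: (8.677,-0.973) -> (17.902,-6.964) [heading=327, draw]
LT 95: heading 327 -> 62
RT 120: heading 62 -> 302
LT 144: heading 302 -> 86
BK 7: (17.902,-6.964) -> (17.414,-13.947) [heading=86, draw]
FD 17: (17.414,-13.947) -> (18.599,3.012) [heading=86, draw]
Final: pos=(18.599,3.012), heading=86, 4 segment(s) drawn

Segment lengths:
  seg 1: (6,2) -> (8.677,-0.973), length = 4
  seg 2: (8.677,-0.973) -> (17.902,-6.964), length = 11
  seg 3: (17.902,-6.964) -> (17.414,-13.947), length = 7
  seg 4: (17.414,-13.947) -> (18.599,3.012), length = 17
Total = 39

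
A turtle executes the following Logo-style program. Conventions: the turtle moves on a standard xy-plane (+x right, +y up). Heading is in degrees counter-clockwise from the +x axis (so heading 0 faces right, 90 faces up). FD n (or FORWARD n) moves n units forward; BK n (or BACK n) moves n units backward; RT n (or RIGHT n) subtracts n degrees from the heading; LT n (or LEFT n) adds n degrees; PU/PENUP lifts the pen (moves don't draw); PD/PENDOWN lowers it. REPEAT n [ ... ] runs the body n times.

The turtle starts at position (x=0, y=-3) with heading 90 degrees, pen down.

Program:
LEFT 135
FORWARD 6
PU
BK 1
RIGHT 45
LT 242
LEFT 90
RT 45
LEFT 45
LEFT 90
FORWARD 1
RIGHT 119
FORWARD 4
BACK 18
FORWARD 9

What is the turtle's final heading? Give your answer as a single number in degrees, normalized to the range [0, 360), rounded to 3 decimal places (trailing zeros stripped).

Answer: 123

Derivation:
Executing turtle program step by step:
Start: pos=(0,-3), heading=90, pen down
LT 135: heading 90 -> 225
FD 6: (0,-3) -> (-4.243,-7.243) [heading=225, draw]
PU: pen up
BK 1: (-4.243,-7.243) -> (-3.536,-6.536) [heading=225, move]
RT 45: heading 225 -> 180
LT 242: heading 180 -> 62
LT 90: heading 62 -> 152
RT 45: heading 152 -> 107
LT 45: heading 107 -> 152
LT 90: heading 152 -> 242
FD 1: (-3.536,-6.536) -> (-4.005,-7.418) [heading=242, move]
RT 119: heading 242 -> 123
FD 4: (-4.005,-7.418) -> (-6.184,-4.064) [heading=123, move]
BK 18: (-6.184,-4.064) -> (3.62,-19.16) [heading=123, move]
FD 9: (3.62,-19.16) -> (-1.282,-11.612) [heading=123, move]
Final: pos=(-1.282,-11.612), heading=123, 1 segment(s) drawn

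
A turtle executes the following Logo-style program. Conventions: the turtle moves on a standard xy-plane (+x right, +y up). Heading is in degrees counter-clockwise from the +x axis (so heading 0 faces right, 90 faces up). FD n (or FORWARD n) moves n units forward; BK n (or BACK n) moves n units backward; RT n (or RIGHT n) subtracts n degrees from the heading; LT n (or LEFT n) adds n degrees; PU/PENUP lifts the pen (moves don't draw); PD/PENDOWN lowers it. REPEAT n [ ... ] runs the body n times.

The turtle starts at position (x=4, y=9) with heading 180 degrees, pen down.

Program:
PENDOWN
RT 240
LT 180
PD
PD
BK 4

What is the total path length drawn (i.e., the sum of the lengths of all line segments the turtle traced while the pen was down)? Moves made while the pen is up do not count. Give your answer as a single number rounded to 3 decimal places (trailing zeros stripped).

Answer: 4

Derivation:
Executing turtle program step by step:
Start: pos=(4,9), heading=180, pen down
PD: pen down
RT 240: heading 180 -> 300
LT 180: heading 300 -> 120
PD: pen down
PD: pen down
BK 4: (4,9) -> (6,5.536) [heading=120, draw]
Final: pos=(6,5.536), heading=120, 1 segment(s) drawn

Segment lengths:
  seg 1: (4,9) -> (6,5.536), length = 4
Total = 4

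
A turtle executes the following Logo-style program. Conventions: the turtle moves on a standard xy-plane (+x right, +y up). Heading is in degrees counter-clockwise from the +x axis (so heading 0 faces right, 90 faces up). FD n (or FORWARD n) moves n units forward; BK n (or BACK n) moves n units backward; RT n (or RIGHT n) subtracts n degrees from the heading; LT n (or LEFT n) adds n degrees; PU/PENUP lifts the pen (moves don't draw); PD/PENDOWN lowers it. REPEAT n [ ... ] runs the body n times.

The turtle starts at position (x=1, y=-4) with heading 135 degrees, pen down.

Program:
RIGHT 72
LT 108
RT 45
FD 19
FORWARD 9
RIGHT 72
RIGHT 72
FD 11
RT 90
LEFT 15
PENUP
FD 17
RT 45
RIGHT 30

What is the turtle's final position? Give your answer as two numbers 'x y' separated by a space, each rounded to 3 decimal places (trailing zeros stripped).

Answer: -5.886 -1.723

Derivation:
Executing turtle program step by step:
Start: pos=(1,-4), heading=135, pen down
RT 72: heading 135 -> 63
LT 108: heading 63 -> 171
RT 45: heading 171 -> 126
FD 19: (1,-4) -> (-10.168,11.371) [heading=126, draw]
FD 9: (-10.168,11.371) -> (-15.458,18.652) [heading=126, draw]
RT 72: heading 126 -> 54
RT 72: heading 54 -> 342
FD 11: (-15.458,18.652) -> (-4.996,15.253) [heading=342, draw]
RT 90: heading 342 -> 252
LT 15: heading 252 -> 267
PU: pen up
FD 17: (-4.996,15.253) -> (-5.886,-1.723) [heading=267, move]
RT 45: heading 267 -> 222
RT 30: heading 222 -> 192
Final: pos=(-5.886,-1.723), heading=192, 3 segment(s) drawn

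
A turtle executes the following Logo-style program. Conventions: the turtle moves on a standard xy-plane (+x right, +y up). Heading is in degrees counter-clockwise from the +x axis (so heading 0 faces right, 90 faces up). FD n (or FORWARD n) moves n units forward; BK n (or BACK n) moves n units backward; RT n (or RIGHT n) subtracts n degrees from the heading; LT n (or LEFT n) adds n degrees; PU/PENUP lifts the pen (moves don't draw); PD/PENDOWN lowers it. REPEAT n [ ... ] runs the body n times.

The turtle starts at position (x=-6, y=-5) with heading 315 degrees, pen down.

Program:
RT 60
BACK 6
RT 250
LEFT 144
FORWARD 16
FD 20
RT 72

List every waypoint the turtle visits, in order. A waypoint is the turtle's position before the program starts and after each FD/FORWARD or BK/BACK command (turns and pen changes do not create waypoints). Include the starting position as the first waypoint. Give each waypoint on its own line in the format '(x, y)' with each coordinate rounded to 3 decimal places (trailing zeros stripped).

Executing turtle program step by step:
Start: pos=(-6,-5), heading=315, pen down
RT 60: heading 315 -> 255
BK 6: (-6,-5) -> (-4.447,0.796) [heading=255, draw]
RT 250: heading 255 -> 5
LT 144: heading 5 -> 149
FD 16: (-4.447,0.796) -> (-18.162,9.036) [heading=149, draw]
FD 20: (-18.162,9.036) -> (-35.305,19.337) [heading=149, draw]
RT 72: heading 149 -> 77
Final: pos=(-35.305,19.337), heading=77, 3 segment(s) drawn
Waypoints (4 total):
(-6, -5)
(-4.447, 0.796)
(-18.162, 9.036)
(-35.305, 19.337)

Answer: (-6, -5)
(-4.447, 0.796)
(-18.162, 9.036)
(-35.305, 19.337)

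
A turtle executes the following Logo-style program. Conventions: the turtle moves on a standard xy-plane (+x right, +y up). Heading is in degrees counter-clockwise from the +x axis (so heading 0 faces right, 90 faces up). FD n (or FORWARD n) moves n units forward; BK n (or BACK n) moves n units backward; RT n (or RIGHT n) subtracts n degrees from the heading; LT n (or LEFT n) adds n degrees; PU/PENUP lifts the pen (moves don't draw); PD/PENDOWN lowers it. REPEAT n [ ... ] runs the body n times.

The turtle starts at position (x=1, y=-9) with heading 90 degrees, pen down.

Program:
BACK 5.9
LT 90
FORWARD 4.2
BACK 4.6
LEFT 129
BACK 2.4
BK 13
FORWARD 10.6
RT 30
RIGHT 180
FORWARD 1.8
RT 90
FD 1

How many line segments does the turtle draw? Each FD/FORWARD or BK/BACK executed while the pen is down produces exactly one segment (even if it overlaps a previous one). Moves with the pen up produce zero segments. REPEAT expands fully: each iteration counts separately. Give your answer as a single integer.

Answer: 8

Derivation:
Executing turtle program step by step:
Start: pos=(1,-9), heading=90, pen down
BK 5.9: (1,-9) -> (1,-14.9) [heading=90, draw]
LT 90: heading 90 -> 180
FD 4.2: (1,-14.9) -> (-3.2,-14.9) [heading=180, draw]
BK 4.6: (-3.2,-14.9) -> (1.4,-14.9) [heading=180, draw]
LT 129: heading 180 -> 309
BK 2.4: (1.4,-14.9) -> (-0.11,-13.035) [heading=309, draw]
BK 13: (-0.11,-13.035) -> (-8.292,-2.932) [heading=309, draw]
FD 10.6: (-8.292,-2.932) -> (-1.621,-11.17) [heading=309, draw]
RT 30: heading 309 -> 279
RT 180: heading 279 -> 99
FD 1.8: (-1.621,-11.17) -> (-1.902,-9.392) [heading=99, draw]
RT 90: heading 99 -> 9
FD 1: (-1.902,-9.392) -> (-0.915,-9.235) [heading=9, draw]
Final: pos=(-0.915,-9.235), heading=9, 8 segment(s) drawn
Segments drawn: 8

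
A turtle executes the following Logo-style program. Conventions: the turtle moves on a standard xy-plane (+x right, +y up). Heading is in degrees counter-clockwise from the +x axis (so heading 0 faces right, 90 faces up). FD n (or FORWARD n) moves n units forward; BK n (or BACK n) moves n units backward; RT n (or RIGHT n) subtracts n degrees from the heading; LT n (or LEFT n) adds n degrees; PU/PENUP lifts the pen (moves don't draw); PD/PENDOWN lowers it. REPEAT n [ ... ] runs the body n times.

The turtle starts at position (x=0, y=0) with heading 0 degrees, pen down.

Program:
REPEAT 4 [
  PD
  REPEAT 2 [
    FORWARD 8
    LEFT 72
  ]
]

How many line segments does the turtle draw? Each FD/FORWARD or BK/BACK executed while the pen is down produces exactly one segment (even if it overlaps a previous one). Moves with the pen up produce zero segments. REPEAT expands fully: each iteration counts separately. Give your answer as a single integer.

Executing turtle program step by step:
Start: pos=(0,0), heading=0, pen down
REPEAT 4 [
  -- iteration 1/4 --
  PD: pen down
  REPEAT 2 [
    -- iteration 1/2 --
    FD 8: (0,0) -> (8,0) [heading=0, draw]
    LT 72: heading 0 -> 72
    -- iteration 2/2 --
    FD 8: (8,0) -> (10.472,7.608) [heading=72, draw]
    LT 72: heading 72 -> 144
  ]
  -- iteration 2/4 --
  PD: pen down
  REPEAT 2 [
    -- iteration 1/2 --
    FD 8: (10.472,7.608) -> (4,12.311) [heading=144, draw]
    LT 72: heading 144 -> 216
    -- iteration 2/2 --
    FD 8: (4,12.311) -> (-2.472,7.608) [heading=216, draw]
    LT 72: heading 216 -> 288
  ]
  -- iteration 3/4 --
  PD: pen down
  REPEAT 2 [
    -- iteration 1/2 --
    FD 8: (-2.472,7.608) -> (0,0) [heading=288, draw]
    LT 72: heading 288 -> 0
    -- iteration 2/2 --
    FD 8: (0,0) -> (8,0) [heading=0, draw]
    LT 72: heading 0 -> 72
  ]
  -- iteration 4/4 --
  PD: pen down
  REPEAT 2 [
    -- iteration 1/2 --
    FD 8: (8,0) -> (10.472,7.608) [heading=72, draw]
    LT 72: heading 72 -> 144
    -- iteration 2/2 --
    FD 8: (10.472,7.608) -> (4,12.311) [heading=144, draw]
    LT 72: heading 144 -> 216
  ]
]
Final: pos=(4,12.311), heading=216, 8 segment(s) drawn
Segments drawn: 8

Answer: 8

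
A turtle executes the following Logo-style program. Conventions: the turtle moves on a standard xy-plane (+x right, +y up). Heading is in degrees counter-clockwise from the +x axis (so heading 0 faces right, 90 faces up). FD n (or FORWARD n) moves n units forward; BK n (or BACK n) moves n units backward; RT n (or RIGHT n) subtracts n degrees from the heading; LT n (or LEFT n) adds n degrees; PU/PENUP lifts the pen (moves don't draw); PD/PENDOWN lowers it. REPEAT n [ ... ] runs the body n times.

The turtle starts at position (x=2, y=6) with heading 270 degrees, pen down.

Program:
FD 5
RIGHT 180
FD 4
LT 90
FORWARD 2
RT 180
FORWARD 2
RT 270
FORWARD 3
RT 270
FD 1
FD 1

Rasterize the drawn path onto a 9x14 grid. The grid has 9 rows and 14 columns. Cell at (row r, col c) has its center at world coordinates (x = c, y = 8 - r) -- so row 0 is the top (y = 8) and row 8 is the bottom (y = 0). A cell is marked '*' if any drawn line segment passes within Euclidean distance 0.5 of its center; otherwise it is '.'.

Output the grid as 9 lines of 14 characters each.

Segment 0: (2,6) -> (2,1)
Segment 1: (2,1) -> (2,5)
Segment 2: (2,5) -> (-0,5)
Segment 3: (-0,5) -> (2,5)
Segment 4: (2,5) -> (2,8)
Segment 5: (2,8) -> (1,8)
Segment 6: (1,8) -> (-0,8)

Answer: ***...........
..*...........
..*...........
***...........
..*...........
..*...........
..*...........
..*...........
..............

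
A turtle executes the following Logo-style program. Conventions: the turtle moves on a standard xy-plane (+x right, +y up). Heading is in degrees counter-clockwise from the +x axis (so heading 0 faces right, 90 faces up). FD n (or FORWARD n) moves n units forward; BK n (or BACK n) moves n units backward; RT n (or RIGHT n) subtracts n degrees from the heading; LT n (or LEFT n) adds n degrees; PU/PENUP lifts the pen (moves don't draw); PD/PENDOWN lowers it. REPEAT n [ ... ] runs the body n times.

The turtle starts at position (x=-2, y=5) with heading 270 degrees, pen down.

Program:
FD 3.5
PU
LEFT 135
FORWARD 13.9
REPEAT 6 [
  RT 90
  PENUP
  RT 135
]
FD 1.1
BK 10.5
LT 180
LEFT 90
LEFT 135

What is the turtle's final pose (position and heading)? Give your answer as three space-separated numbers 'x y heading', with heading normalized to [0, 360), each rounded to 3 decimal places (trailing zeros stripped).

Answer: 14.476 4.682 180

Derivation:
Executing turtle program step by step:
Start: pos=(-2,5), heading=270, pen down
FD 3.5: (-2,5) -> (-2,1.5) [heading=270, draw]
PU: pen up
LT 135: heading 270 -> 45
FD 13.9: (-2,1.5) -> (7.829,11.329) [heading=45, move]
REPEAT 6 [
  -- iteration 1/6 --
  RT 90: heading 45 -> 315
  PU: pen up
  RT 135: heading 315 -> 180
  -- iteration 2/6 --
  RT 90: heading 180 -> 90
  PU: pen up
  RT 135: heading 90 -> 315
  -- iteration 3/6 --
  RT 90: heading 315 -> 225
  PU: pen up
  RT 135: heading 225 -> 90
  -- iteration 4/6 --
  RT 90: heading 90 -> 0
  PU: pen up
  RT 135: heading 0 -> 225
  -- iteration 5/6 --
  RT 90: heading 225 -> 135
  PU: pen up
  RT 135: heading 135 -> 0
  -- iteration 6/6 --
  RT 90: heading 0 -> 270
  PU: pen up
  RT 135: heading 270 -> 135
]
FD 1.1: (7.829,11.329) -> (7.051,12.107) [heading=135, move]
BK 10.5: (7.051,12.107) -> (14.476,4.682) [heading=135, move]
LT 180: heading 135 -> 315
LT 90: heading 315 -> 45
LT 135: heading 45 -> 180
Final: pos=(14.476,4.682), heading=180, 1 segment(s) drawn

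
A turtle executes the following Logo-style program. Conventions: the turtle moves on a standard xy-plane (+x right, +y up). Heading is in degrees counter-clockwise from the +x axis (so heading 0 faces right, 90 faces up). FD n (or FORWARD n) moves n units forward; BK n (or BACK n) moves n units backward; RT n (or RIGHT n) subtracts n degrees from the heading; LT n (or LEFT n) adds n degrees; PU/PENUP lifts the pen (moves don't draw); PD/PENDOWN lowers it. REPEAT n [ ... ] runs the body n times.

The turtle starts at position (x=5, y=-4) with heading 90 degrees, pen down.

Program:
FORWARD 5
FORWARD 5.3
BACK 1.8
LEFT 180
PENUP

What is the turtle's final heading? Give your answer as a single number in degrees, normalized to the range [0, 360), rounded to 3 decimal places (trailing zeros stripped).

Executing turtle program step by step:
Start: pos=(5,-4), heading=90, pen down
FD 5: (5,-4) -> (5,1) [heading=90, draw]
FD 5.3: (5,1) -> (5,6.3) [heading=90, draw]
BK 1.8: (5,6.3) -> (5,4.5) [heading=90, draw]
LT 180: heading 90 -> 270
PU: pen up
Final: pos=(5,4.5), heading=270, 3 segment(s) drawn

Answer: 270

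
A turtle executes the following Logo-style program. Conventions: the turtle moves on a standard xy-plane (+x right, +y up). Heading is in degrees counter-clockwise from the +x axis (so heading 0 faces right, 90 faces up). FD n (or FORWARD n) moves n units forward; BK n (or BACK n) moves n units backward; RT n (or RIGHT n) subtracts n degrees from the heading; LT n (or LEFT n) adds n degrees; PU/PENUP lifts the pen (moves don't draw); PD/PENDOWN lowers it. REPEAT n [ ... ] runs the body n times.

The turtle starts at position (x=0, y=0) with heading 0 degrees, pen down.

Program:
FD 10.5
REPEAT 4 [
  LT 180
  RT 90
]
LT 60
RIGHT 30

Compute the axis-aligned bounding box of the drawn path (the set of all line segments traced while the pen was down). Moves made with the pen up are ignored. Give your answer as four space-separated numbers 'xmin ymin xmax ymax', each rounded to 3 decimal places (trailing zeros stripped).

Answer: 0 0 10.5 0

Derivation:
Executing turtle program step by step:
Start: pos=(0,0), heading=0, pen down
FD 10.5: (0,0) -> (10.5,0) [heading=0, draw]
REPEAT 4 [
  -- iteration 1/4 --
  LT 180: heading 0 -> 180
  RT 90: heading 180 -> 90
  -- iteration 2/4 --
  LT 180: heading 90 -> 270
  RT 90: heading 270 -> 180
  -- iteration 3/4 --
  LT 180: heading 180 -> 0
  RT 90: heading 0 -> 270
  -- iteration 4/4 --
  LT 180: heading 270 -> 90
  RT 90: heading 90 -> 0
]
LT 60: heading 0 -> 60
RT 30: heading 60 -> 30
Final: pos=(10.5,0), heading=30, 1 segment(s) drawn

Segment endpoints: x in {0, 10.5}, y in {0}
xmin=0, ymin=0, xmax=10.5, ymax=0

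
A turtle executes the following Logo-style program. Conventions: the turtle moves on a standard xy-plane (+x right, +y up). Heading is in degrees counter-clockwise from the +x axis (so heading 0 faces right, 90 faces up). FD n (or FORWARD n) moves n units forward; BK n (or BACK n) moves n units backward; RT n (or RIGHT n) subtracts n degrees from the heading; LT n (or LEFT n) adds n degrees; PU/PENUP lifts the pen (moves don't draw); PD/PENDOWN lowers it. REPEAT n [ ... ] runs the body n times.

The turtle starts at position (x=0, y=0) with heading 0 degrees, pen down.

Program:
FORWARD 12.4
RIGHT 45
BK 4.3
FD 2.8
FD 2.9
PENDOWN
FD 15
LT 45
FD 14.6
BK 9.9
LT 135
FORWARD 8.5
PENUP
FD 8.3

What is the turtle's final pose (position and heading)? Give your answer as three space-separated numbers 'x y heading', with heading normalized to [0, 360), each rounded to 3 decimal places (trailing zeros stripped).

Executing turtle program step by step:
Start: pos=(0,0), heading=0, pen down
FD 12.4: (0,0) -> (12.4,0) [heading=0, draw]
RT 45: heading 0 -> 315
BK 4.3: (12.4,0) -> (9.359,3.041) [heading=315, draw]
FD 2.8: (9.359,3.041) -> (11.339,1.061) [heading=315, draw]
FD 2.9: (11.339,1.061) -> (13.39,-0.99) [heading=315, draw]
PD: pen down
FD 15: (13.39,-0.99) -> (23.997,-11.597) [heading=315, draw]
LT 45: heading 315 -> 0
FD 14.6: (23.997,-11.597) -> (38.597,-11.597) [heading=0, draw]
BK 9.9: (38.597,-11.597) -> (28.697,-11.597) [heading=0, draw]
LT 135: heading 0 -> 135
FD 8.5: (28.697,-11.597) -> (22.686,-5.586) [heading=135, draw]
PU: pen up
FD 8.3: (22.686,-5.586) -> (16.817,0.283) [heading=135, move]
Final: pos=(16.817,0.283), heading=135, 8 segment(s) drawn

Answer: 16.817 0.283 135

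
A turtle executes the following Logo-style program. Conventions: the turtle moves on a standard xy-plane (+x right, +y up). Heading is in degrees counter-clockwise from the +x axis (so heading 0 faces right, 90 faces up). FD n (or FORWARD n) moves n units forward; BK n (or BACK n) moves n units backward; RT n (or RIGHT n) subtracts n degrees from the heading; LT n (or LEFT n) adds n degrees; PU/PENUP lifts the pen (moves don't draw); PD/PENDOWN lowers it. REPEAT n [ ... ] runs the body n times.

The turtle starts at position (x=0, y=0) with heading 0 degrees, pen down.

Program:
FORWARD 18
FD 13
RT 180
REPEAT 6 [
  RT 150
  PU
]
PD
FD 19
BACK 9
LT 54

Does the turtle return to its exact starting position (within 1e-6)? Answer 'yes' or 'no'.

Executing turtle program step by step:
Start: pos=(0,0), heading=0, pen down
FD 18: (0,0) -> (18,0) [heading=0, draw]
FD 13: (18,0) -> (31,0) [heading=0, draw]
RT 180: heading 0 -> 180
REPEAT 6 [
  -- iteration 1/6 --
  RT 150: heading 180 -> 30
  PU: pen up
  -- iteration 2/6 --
  RT 150: heading 30 -> 240
  PU: pen up
  -- iteration 3/6 --
  RT 150: heading 240 -> 90
  PU: pen up
  -- iteration 4/6 --
  RT 150: heading 90 -> 300
  PU: pen up
  -- iteration 5/6 --
  RT 150: heading 300 -> 150
  PU: pen up
  -- iteration 6/6 --
  RT 150: heading 150 -> 0
  PU: pen up
]
PD: pen down
FD 19: (31,0) -> (50,0) [heading=0, draw]
BK 9: (50,0) -> (41,0) [heading=0, draw]
LT 54: heading 0 -> 54
Final: pos=(41,0), heading=54, 4 segment(s) drawn

Start position: (0, 0)
Final position: (41, 0)
Distance = 41; >= 1e-6 -> NOT closed

Answer: no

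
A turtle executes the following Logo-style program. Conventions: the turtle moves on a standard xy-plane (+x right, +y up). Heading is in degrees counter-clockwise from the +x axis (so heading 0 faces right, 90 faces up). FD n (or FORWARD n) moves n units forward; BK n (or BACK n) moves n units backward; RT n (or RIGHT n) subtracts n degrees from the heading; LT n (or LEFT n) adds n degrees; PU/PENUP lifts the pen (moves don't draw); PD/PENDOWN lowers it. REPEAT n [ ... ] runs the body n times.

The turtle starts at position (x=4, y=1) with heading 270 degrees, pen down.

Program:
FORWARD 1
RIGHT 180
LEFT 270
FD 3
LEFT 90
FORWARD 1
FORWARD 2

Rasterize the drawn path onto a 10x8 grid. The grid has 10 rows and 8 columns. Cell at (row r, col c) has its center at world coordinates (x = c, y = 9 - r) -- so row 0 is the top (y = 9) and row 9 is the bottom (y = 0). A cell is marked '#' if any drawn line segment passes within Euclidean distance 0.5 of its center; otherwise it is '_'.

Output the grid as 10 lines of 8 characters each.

Segment 0: (4,1) -> (4,0)
Segment 1: (4,0) -> (7,-0)
Segment 2: (7,-0) -> (7,1)
Segment 3: (7,1) -> (7,3)

Answer: ________
________
________
________
________
________
_______#
_______#
____#__#
____####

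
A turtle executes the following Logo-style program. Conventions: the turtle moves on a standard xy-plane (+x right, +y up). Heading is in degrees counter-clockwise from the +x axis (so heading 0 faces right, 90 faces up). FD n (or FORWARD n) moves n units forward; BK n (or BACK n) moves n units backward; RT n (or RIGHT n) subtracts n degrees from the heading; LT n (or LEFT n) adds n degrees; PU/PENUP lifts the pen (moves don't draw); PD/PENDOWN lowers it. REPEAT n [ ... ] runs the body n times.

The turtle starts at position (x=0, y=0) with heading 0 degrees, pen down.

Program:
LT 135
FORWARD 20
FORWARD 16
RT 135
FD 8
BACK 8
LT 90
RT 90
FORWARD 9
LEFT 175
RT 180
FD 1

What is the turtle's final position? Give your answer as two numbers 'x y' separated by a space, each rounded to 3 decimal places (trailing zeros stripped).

Executing turtle program step by step:
Start: pos=(0,0), heading=0, pen down
LT 135: heading 0 -> 135
FD 20: (0,0) -> (-14.142,14.142) [heading=135, draw]
FD 16: (-14.142,14.142) -> (-25.456,25.456) [heading=135, draw]
RT 135: heading 135 -> 0
FD 8: (-25.456,25.456) -> (-17.456,25.456) [heading=0, draw]
BK 8: (-17.456,25.456) -> (-25.456,25.456) [heading=0, draw]
LT 90: heading 0 -> 90
RT 90: heading 90 -> 0
FD 9: (-25.456,25.456) -> (-16.456,25.456) [heading=0, draw]
LT 175: heading 0 -> 175
RT 180: heading 175 -> 355
FD 1: (-16.456,25.456) -> (-15.46,25.369) [heading=355, draw]
Final: pos=(-15.46,25.369), heading=355, 6 segment(s) drawn

Answer: -15.46 25.369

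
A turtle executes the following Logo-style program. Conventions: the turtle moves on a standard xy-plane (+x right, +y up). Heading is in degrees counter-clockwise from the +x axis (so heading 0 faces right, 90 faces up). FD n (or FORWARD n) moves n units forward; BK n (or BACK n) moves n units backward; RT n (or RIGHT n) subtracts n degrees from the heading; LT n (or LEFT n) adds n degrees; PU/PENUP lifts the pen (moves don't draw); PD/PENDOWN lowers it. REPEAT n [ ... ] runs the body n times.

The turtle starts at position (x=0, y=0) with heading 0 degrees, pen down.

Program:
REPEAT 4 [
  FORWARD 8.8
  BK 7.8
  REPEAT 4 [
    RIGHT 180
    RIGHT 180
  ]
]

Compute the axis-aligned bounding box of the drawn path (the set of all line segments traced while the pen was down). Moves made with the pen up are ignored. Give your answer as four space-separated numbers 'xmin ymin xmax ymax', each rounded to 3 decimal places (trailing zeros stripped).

Executing turtle program step by step:
Start: pos=(0,0), heading=0, pen down
REPEAT 4 [
  -- iteration 1/4 --
  FD 8.8: (0,0) -> (8.8,0) [heading=0, draw]
  BK 7.8: (8.8,0) -> (1,0) [heading=0, draw]
  REPEAT 4 [
    -- iteration 1/4 --
    RT 180: heading 0 -> 180
    RT 180: heading 180 -> 0
    -- iteration 2/4 --
    RT 180: heading 0 -> 180
    RT 180: heading 180 -> 0
    -- iteration 3/4 --
    RT 180: heading 0 -> 180
    RT 180: heading 180 -> 0
    -- iteration 4/4 --
    RT 180: heading 0 -> 180
    RT 180: heading 180 -> 0
  ]
  -- iteration 2/4 --
  FD 8.8: (1,0) -> (9.8,0) [heading=0, draw]
  BK 7.8: (9.8,0) -> (2,0) [heading=0, draw]
  REPEAT 4 [
    -- iteration 1/4 --
    RT 180: heading 0 -> 180
    RT 180: heading 180 -> 0
    -- iteration 2/4 --
    RT 180: heading 0 -> 180
    RT 180: heading 180 -> 0
    -- iteration 3/4 --
    RT 180: heading 0 -> 180
    RT 180: heading 180 -> 0
    -- iteration 4/4 --
    RT 180: heading 0 -> 180
    RT 180: heading 180 -> 0
  ]
  -- iteration 3/4 --
  FD 8.8: (2,0) -> (10.8,0) [heading=0, draw]
  BK 7.8: (10.8,0) -> (3,0) [heading=0, draw]
  REPEAT 4 [
    -- iteration 1/4 --
    RT 180: heading 0 -> 180
    RT 180: heading 180 -> 0
    -- iteration 2/4 --
    RT 180: heading 0 -> 180
    RT 180: heading 180 -> 0
    -- iteration 3/4 --
    RT 180: heading 0 -> 180
    RT 180: heading 180 -> 0
    -- iteration 4/4 --
    RT 180: heading 0 -> 180
    RT 180: heading 180 -> 0
  ]
  -- iteration 4/4 --
  FD 8.8: (3,0) -> (11.8,0) [heading=0, draw]
  BK 7.8: (11.8,0) -> (4,0) [heading=0, draw]
  REPEAT 4 [
    -- iteration 1/4 --
    RT 180: heading 0 -> 180
    RT 180: heading 180 -> 0
    -- iteration 2/4 --
    RT 180: heading 0 -> 180
    RT 180: heading 180 -> 0
    -- iteration 3/4 --
    RT 180: heading 0 -> 180
    RT 180: heading 180 -> 0
    -- iteration 4/4 --
    RT 180: heading 0 -> 180
    RT 180: heading 180 -> 0
  ]
]
Final: pos=(4,0), heading=0, 8 segment(s) drawn

Segment endpoints: x in {0, 1, 2, 3, 4, 8.8, 9.8, 10.8, 11.8}, y in {0, 0, 0, 0, 0, 0, 0}
xmin=0, ymin=0, xmax=11.8, ymax=0

Answer: 0 0 11.8 0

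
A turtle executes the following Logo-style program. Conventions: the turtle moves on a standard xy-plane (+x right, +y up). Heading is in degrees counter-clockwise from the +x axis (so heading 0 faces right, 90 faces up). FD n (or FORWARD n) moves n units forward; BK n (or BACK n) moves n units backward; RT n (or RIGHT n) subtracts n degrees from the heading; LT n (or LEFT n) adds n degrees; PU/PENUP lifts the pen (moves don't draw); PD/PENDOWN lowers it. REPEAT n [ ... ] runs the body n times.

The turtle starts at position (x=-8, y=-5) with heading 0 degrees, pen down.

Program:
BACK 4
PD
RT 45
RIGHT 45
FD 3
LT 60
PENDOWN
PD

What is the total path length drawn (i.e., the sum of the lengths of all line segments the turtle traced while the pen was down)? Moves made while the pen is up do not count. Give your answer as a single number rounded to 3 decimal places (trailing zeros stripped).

Executing turtle program step by step:
Start: pos=(-8,-5), heading=0, pen down
BK 4: (-8,-5) -> (-12,-5) [heading=0, draw]
PD: pen down
RT 45: heading 0 -> 315
RT 45: heading 315 -> 270
FD 3: (-12,-5) -> (-12,-8) [heading=270, draw]
LT 60: heading 270 -> 330
PD: pen down
PD: pen down
Final: pos=(-12,-8), heading=330, 2 segment(s) drawn

Segment lengths:
  seg 1: (-8,-5) -> (-12,-5), length = 4
  seg 2: (-12,-5) -> (-12,-8), length = 3
Total = 7

Answer: 7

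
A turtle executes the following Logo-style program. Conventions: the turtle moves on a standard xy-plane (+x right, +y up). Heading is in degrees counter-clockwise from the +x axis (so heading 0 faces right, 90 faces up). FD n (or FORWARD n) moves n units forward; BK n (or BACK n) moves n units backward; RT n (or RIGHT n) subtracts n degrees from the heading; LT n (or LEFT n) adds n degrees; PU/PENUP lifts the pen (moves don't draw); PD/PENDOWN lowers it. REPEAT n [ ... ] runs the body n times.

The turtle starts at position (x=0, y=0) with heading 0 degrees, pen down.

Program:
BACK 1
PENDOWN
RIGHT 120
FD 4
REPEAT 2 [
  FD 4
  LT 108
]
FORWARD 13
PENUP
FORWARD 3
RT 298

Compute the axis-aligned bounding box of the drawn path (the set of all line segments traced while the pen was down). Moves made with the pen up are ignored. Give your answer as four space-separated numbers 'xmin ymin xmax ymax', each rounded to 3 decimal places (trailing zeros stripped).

Answer: -5 -7.76 0 5.169

Derivation:
Executing turtle program step by step:
Start: pos=(0,0), heading=0, pen down
BK 1: (0,0) -> (-1,0) [heading=0, draw]
PD: pen down
RT 120: heading 0 -> 240
FD 4: (-1,0) -> (-3,-3.464) [heading=240, draw]
REPEAT 2 [
  -- iteration 1/2 --
  FD 4: (-3,-3.464) -> (-5,-6.928) [heading=240, draw]
  LT 108: heading 240 -> 348
  -- iteration 2/2 --
  FD 4: (-5,-6.928) -> (-1.087,-7.76) [heading=348, draw]
  LT 108: heading 348 -> 96
]
FD 13: (-1.087,-7.76) -> (-2.446,5.169) [heading=96, draw]
PU: pen up
FD 3: (-2.446,5.169) -> (-2.76,8.153) [heading=96, move]
RT 298: heading 96 -> 158
Final: pos=(-2.76,8.153), heading=158, 5 segment(s) drawn

Segment endpoints: x in {-5, -3, -2.446, -1.087, -1, 0}, y in {-7.76, -6.928, -3.464, 0, 5.169}
xmin=-5, ymin=-7.76, xmax=0, ymax=5.169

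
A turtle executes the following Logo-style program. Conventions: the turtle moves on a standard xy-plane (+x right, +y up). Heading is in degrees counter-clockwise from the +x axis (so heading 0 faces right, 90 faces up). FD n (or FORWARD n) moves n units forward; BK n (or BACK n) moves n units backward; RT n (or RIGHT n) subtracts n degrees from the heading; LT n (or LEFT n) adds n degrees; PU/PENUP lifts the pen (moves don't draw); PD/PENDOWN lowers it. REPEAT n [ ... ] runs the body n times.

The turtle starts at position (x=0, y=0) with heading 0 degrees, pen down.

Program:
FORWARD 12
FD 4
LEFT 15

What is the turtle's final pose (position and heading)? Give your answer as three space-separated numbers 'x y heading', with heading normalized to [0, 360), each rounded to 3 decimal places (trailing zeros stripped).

Answer: 16 0 15

Derivation:
Executing turtle program step by step:
Start: pos=(0,0), heading=0, pen down
FD 12: (0,0) -> (12,0) [heading=0, draw]
FD 4: (12,0) -> (16,0) [heading=0, draw]
LT 15: heading 0 -> 15
Final: pos=(16,0), heading=15, 2 segment(s) drawn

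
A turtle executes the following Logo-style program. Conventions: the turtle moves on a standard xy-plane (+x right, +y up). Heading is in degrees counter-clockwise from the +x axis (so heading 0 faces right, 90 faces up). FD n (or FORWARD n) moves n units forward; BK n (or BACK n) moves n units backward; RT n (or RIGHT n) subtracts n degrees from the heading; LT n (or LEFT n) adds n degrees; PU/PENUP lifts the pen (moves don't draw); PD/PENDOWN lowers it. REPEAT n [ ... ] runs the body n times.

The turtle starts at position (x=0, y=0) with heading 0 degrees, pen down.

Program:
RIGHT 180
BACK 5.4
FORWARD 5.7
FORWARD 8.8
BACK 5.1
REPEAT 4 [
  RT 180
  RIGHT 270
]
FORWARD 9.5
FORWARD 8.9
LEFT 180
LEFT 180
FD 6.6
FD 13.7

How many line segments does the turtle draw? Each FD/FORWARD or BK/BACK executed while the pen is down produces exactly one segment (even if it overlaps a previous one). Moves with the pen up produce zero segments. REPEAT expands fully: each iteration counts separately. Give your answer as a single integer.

Executing turtle program step by step:
Start: pos=(0,0), heading=0, pen down
RT 180: heading 0 -> 180
BK 5.4: (0,0) -> (5.4,0) [heading=180, draw]
FD 5.7: (5.4,0) -> (-0.3,0) [heading=180, draw]
FD 8.8: (-0.3,0) -> (-9.1,0) [heading=180, draw]
BK 5.1: (-9.1,0) -> (-4,0) [heading=180, draw]
REPEAT 4 [
  -- iteration 1/4 --
  RT 180: heading 180 -> 0
  RT 270: heading 0 -> 90
  -- iteration 2/4 --
  RT 180: heading 90 -> 270
  RT 270: heading 270 -> 0
  -- iteration 3/4 --
  RT 180: heading 0 -> 180
  RT 270: heading 180 -> 270
  -- iteration 4/4 --
  RT 180: heading 270 -> 90
  RT 270: heading 90 -> 180
]
FD 9.5: (-4,0) -> (-13.5,0) [heading=180, draw]
FD 8.9: (-13.5,0) -> (-22.4,0) [heading=180, draw]
LT 180: heading 180 -> 0
LT 180: heading 0 -> 180
FD 6.6: (-22.4,0) -> (-29,0) [heading=180, draw]
FD 13.7: (-29,0) -> (-42.7,0) [heading=180, draw]
Final: pos=(-42.7,0), heading=180, 8 segment(s) drawn
Segments drawn: 8

Answer: 8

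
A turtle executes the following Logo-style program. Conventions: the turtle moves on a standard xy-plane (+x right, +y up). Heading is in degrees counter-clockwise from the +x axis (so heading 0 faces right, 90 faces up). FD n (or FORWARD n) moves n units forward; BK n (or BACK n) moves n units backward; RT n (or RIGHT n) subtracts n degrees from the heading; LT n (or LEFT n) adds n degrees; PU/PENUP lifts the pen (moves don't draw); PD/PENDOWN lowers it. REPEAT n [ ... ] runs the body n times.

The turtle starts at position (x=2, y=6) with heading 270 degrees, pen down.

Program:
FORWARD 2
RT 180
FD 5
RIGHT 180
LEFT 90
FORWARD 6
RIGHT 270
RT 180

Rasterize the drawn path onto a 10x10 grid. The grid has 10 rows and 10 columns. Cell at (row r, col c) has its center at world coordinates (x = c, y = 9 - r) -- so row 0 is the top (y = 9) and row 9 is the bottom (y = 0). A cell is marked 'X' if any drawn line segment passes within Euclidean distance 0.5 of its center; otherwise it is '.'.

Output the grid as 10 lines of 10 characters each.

Answer: ..XXXXXXX.
..X.......
..X.......
..X.......
..X.......
..X.......
..........
..........
..........
..........

Derivation:
Segment 0: (2,6) -> (2,4)
Segment 1: (2,4) -> (2,9)
Segment 2: (2,9) -> (8,9)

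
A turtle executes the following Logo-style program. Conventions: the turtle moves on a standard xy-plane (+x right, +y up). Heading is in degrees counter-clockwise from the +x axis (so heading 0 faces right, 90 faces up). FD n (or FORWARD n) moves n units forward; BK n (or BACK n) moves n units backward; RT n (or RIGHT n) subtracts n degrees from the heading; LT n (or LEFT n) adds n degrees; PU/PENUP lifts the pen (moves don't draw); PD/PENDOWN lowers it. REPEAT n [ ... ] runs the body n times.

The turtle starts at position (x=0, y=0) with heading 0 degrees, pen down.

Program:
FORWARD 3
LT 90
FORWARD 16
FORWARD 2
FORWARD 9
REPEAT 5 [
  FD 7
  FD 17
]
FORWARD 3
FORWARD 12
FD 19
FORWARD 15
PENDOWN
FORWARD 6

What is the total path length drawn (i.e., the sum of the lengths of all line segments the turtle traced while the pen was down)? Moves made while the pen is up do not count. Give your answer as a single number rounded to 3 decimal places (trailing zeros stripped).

Answer: 205

Derivation:
Executing turtle program step by step:
Start: pos=(0,0), heading=0, pen down
FD 3: (0,0) -> (3,0) [heading=0, draw]
LT 90: heading 0 -> 90
FD 16: (3,0) -> (3,16) [heading=90, draw]
FD 2: (3,16) -> (3,18) [heading=90, draw]
FD 9: (3,18) -> (3,27) [heading=90, draw]
REPEAT 5 [
  -- iteration 1/5 --
  FD 7: (3,27) -> (3,34) [heading=90, draw]
  FD 17: (3,34) -> (3,51) [heading=90, draw]
  -- iteration 2/5 --
  FD 7: (3,51) -> (3,58) [heading=90, draw]
  FD 17: (3,58) -> (3,75) [heading=90, draw]
  -- iteration 3/5 --
  FD 7: (3,75) -> (3,82) [heading=90, draw]
  FD 17: (3,82) -> (3,99) [heading=90, draw]
  -- iteration 4/5 --
  FD 7: (3,99) -> (3,106) [heading=90, draw]
  FD 17: (3,106) -> (3,123) [heading=90, draw]
  -- iteration 5/5 --
  FD 7: (3,123) -> (3,130) [heading=90, draw]
  FD 17: (3,130) -> (3,147) [heading=90, draw]
]
FD 3: (3,147) -> (3,150) [heading=90, draw]
FD 12: (3,150) -> (3,162) [heading=90, draw]
FD 19: (3,162) -> (3,181) [heading=90, draw]
FD 15: (3,181) -> (3,196) [heading=90, draw]
PD: pen down
FD 6: (3,196) -> (3,202) [heading=90, draw]
Final: pos=(3,202), heading=90, 19 segment(s) drawn

Segment lengths:
  seg 1: (0,0) -> (3,0), length = 3
  seg 2: (3,0) -> (3,16), length = 16
  seg 3: (3,16) -> (3,18), length = 2
  seg 4: (3,18) -> (3,27), length = 9
  seg 5: (3,27) -> (3,34), length = 7
  seg 6: (3,34) -> (3,51), length = 17
  seg 7: (3,51) -> (3,58), length = 7
  seg 8: (3,58) -> (3,75), length = 17
  seg 9: (3,75) -> (3,82), length = 7
  seg 10: (3,82) -> (3,99), length = 17
  seg 11: (3,99) -> (3,106), length = 7
  seg 12: (3,106) -> (3,123), length = 17
  seg 13: (3,123) -> (3,130), length = 7
  seg 14: (3,130) -> (3,147), length = 17
  seg 15: (3,147) -> (3,150), length = 3
  seg 16: (3,150) -> (3,162), length = 12
  seg 17: (3,162) -> (3,181), length = 19
  seg 18: (3,181) -> (3,196), length = 15
  seg 19: (3,196) -> (3,202), length = 6
Total = 205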